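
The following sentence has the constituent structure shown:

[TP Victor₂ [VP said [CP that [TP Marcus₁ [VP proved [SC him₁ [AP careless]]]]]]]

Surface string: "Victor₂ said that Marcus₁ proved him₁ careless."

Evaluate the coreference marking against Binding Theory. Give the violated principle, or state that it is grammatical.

The two coindexed NPs are *Marcus₁* and *him₁*.
*him₁* is a pronoun. Its binding domain is the embedded TP, whose subject is Marcus₁.
*Marcus₁* c-commands it within that domain and carries the same index.
The pronoun is locally bound → Principle B violation.

Principle B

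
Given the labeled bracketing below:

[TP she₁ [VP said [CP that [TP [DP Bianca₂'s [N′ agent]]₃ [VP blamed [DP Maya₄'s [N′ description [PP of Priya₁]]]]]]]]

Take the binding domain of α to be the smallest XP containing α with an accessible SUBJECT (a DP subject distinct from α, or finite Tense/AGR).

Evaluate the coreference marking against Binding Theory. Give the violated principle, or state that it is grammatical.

Principle C

The two coindexed NPs are *she₁* and *Priya₁*.
*Priya₁* is an R-expression. Principle C requires it to be free everywhere.
*she₁* c-commands it and carries the same index.
The R-expression is bound → Principle C violation.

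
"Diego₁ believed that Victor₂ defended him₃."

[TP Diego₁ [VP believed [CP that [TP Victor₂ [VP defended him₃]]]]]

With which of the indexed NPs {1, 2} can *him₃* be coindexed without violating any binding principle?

{1}

*him* is a pronoun, so Principle B applies: it must be free in its binding domain.
Binding domain of *him₃*: the embedded TP, whose subject is Victor₂.
*Diego₁* c-commands the pronoun but from outside its binding domain, and is not c-commanded by it → coindexation permitted.
*Victor₂* c-commands the pronoun within its binding domain → coindexation would violate Principle B.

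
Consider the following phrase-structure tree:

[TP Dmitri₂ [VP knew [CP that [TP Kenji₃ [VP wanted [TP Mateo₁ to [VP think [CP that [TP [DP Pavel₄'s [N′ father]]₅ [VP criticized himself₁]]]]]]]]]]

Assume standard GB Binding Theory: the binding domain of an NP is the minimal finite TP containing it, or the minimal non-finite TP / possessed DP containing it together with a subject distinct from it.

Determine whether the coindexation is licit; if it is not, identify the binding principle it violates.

Principle A

The two coindexed NPs are *Mateo₁* and *himself₁*.
*himself₁* is an anaphor. Principle A requires it to be bound within its binding domain — the embedded TP, whose subject is [Pavel₄'s father]₅.
Within that domain it is c-commanded by *[Pavel₄'s father]₅*, which does not share its index.
*Mateo₁* does c-command the anaphor, but from outside its binding domain.
The anaphor is unbound in its domain → Principle A violation.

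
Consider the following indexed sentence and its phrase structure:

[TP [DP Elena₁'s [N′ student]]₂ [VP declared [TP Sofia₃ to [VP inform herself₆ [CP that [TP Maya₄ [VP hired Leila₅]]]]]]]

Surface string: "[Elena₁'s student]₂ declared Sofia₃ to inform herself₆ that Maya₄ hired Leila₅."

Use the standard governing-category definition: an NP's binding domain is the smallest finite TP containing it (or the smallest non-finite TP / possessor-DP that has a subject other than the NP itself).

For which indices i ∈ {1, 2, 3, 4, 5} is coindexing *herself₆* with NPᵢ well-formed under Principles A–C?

{3}

*herself* is an anaphor, so Principle A applies: it must be bound in its binding domain.
Binding domain of *herself₆*: the embedded TP, whose subject is Sofia₃.
*Elena₁* does not c-command the anaphor → cannot bind it.
*[Elena₁'s student]₂* c-commands the anaphor but is outside its binding domain → cannot satisfy Principle A.
*Sofia₃* c-commands the anaphor within its binding domain → licit binder.
*Maya₄* does not c-command the anaphor → cannot bind it.
*Leila₅* does not c-command the anaphor → cannot bind it.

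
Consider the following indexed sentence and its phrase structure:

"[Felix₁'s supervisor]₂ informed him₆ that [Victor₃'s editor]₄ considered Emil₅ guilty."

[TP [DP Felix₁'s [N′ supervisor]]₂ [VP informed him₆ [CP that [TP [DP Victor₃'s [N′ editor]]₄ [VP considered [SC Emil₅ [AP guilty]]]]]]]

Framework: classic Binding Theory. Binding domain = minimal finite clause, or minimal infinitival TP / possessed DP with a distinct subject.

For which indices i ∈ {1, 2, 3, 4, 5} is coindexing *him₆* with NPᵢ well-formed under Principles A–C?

{1}

*him* is a pronoun, so Principle B applies: it must be free in its binding domain.
Binding domain of *him₆*: the matrix TP, whose subject is [Felix₁'s supervisor]₂.
*Felix₁* and the pronoun do not c-command one another → neither Principle B nor Principle C is at stake; coindexation permitted.
*[Felix₁'s supervisor]₂* c-commands the pronoun within its binding domain → coindexation would violate Principle B.
*Victor₃*: the pronoun c-commands this R-expression → coindexation would violate Principle C on *Victor₃*.
*[Victor₃'s editor]₄*: the pronoun c-commands this R-expression → coindexation would violate Principle C on *[Victor₃'s editor]₄*.
*Emil₅*: the pronoun c-commands this R-expression → coindexation would violate Principle C on *Emil₅*.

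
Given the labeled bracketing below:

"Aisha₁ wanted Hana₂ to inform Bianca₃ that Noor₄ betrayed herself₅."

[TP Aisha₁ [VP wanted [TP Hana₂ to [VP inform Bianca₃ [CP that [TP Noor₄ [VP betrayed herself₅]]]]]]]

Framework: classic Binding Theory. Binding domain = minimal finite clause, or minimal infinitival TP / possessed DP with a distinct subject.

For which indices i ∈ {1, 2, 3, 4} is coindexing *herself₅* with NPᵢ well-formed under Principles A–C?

{4}

*herself* is an anaphor, so Principle A applies: it must be bound in its binding domain.
Binding domain of *herself₅*: the embedded TP, whose subject is Noor₄.
*Aisha₁* c-commands the anaphor but is outside its binding domain → cannot satisfy Principle A.
*Hana₂* c-commands the anaphor but is outside its binding domain → cannot satisfy Principle A.
*Bianca₃* c-commands the anaphor but is outside its binding domain → cannot satisfy Principle A.
*Noor₄* c-commands the anaphor within its binding domain → licit binder.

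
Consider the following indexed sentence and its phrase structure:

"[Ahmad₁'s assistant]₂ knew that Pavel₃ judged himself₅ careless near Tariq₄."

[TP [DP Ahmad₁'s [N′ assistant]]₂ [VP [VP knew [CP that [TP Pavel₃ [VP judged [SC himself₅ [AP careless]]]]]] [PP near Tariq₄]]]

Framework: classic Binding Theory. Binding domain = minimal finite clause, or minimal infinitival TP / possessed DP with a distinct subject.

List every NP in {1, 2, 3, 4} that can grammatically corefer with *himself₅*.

*himself* is an anaphor, so Principle A applies: it must be bound in its binding domain.
Binding domain of *himself₅*: the embedded TP, whose subject is Pavel₃.
*Ahmad₁* does not c-command the anaphor → cannot bind it.
*[Ahmad₁'s assistant]₂* c-commands the anaphor but is outside its binding domain → cannot satisfy Principle A.
*Pavel₃* c-commands the anaphor within its binding domain → licit binder.
*Tariq₄* does not c-command the anaphor → cannot bind it.

{3}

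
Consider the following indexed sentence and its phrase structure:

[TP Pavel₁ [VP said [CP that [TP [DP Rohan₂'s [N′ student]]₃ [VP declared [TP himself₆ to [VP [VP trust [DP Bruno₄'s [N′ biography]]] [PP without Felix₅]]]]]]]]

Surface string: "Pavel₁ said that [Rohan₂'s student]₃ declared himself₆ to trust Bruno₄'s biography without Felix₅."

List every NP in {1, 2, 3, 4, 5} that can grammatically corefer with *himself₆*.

*himself* is an anaphor, so Principle A applies: it must be bound in its binding domain.
Binding domain of *himself₆*: the embedded TP, whose subject is [Rohan₂'s student]₃.
*Pavel₁* c-commands the anaphor but is outside its binding domain → cannot satisfy Principle A.
*Rohan₂* does not c-command the anaphor → cannot bind it.
*[Rohan₂'s student]₃* c-commands the anaphor within its binding domain → licit binder.
*Bruno₄* does not c-command the anaphor → cannot bind it.
*Felix₅* does not c-command the anaphor → cannot bind it.

{3}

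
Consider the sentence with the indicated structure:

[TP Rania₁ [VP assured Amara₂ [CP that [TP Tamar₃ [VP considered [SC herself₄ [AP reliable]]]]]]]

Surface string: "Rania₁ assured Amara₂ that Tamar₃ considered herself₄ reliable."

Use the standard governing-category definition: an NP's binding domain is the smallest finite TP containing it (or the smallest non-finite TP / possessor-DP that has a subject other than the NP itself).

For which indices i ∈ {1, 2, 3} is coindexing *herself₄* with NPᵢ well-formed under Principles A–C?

{3}

*herself* is an anaphor, so Principle A applies: it must be bound in its binding domain.
Binding domain of *herself₄*: the embedded TP, whose subject is Tamar₃.
*Rania₁* c-commands the anaphor but is outside its binding domain → cannot satisfy Principle A.
*Amara₂* c-commands the anaphor but is outside its binding domain → cannot satisfy Principle A.
*Tamar₃* c-commands the anaphor within its binding domain → licit binder.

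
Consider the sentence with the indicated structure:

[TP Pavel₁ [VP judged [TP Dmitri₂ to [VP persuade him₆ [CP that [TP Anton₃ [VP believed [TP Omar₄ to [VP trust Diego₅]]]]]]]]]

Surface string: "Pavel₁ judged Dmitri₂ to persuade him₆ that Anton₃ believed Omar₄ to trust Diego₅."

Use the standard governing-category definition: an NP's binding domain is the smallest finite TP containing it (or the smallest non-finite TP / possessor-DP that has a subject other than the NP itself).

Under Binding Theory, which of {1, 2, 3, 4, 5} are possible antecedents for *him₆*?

{1}

*him* is a pronoun, so Principle B applies: it must be free in its binding domain.
Binding domain of *him₆*: the embedded TP, whose subject is Dmitri₂.
*Pavel₁* c-commands the pronoun but from outside its binding domain, and is not c-commanded by it → coindexation permitted.
*Dmitri₂* c-commands the pronoun within its binding domain → coindexation would violate Principle B.
*Anton₃*: the pronoun c-commands this R-expression → coindexation would violate Principle C on *Anton₃*.
*Omar₄*: the pronoun c-commands this R-expression → coindexation would violate Principle C on *Omar₄*.
*Diego₅*: the pronoun c-commands this R-expression → coindexation would violate Principle C on *Diego₅*.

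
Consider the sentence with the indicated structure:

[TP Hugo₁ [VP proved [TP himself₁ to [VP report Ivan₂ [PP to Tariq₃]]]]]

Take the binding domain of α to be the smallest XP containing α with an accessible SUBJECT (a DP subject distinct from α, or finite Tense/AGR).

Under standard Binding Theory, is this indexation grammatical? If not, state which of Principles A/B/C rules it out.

grammatical

The two coindexed NPs are *Hugo₁* and *himself₁*.
*himself₁* is an anaphor; its binding domain is the matrix TP, whose subject is Hugo₁. *Hugo₁* c-commands it within that domain and shares its index, so Principle A is satisfied.
*Hugo₁* is an R-expression; *himself₁* does not c-command it, and no other NP shares its index, so Principle C is satisfied.
All principles are respected.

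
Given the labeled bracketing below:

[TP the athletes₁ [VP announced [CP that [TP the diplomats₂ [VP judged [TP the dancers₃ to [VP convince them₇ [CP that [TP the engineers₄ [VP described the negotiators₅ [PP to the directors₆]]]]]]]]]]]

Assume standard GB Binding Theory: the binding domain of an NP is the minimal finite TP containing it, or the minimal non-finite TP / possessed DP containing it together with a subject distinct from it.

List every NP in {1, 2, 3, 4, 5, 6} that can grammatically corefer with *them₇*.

*them* is a pronoun, so Principle B applies: it must be free in its binding domain.
Binding domain of *them₇*: the embedded TP, whose subject is the dancers₃.
*the athletes₁* c-commands the pronoun but from outside its binding domain, and is not c-commanded by it → coindexation permitted.
*the diplomats₂* c-commands the pronoun but from outside its binding domain, and is not c-commanded by it → coindexation permitted.
*the dancers₃* c-commands the pronoun within its binding domain → coindexation would violate Principle B.
*the engineers₄*: the pronoun c-commands this R-expression → coindexation would violate Principle C on *the engineers₄*.
*the negotiators₅*: the pronoun c-commands this R-expression → coindexation would violate Principle C on *the negotiators₅*.
*the directors₆*: the pronoun c-commands this R-expression → coindexation would violate Principle C on *the directors₆*.

{1, 2}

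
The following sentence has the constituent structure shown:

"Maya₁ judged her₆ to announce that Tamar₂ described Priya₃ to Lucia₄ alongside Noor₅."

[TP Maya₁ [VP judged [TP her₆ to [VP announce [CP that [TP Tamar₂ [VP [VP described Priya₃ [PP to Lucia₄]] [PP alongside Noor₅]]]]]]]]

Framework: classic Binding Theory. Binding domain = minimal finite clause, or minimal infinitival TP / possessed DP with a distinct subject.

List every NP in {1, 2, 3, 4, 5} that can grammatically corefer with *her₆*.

*her* is a pronoun, so Principle B applies: it must be free in its binding domain.
Binding domain of *her₆*: the matrix TP, whose subject is Maya₁.
*Maya₁* c-commands the pronoun within its binding domain → coindexation would violate Principle B.
*Tamar₂*: the pronoun c-commands this R-expression → coindexation would violate Principle C on *Tamar₂*.
*Priya₃*: the pronoun c-commands this R-expression → coindexation would violate Principle C on *Priya₃*.
*Lucia₄*: the pronoun c-commands this R-expression → coindexation would violate Principle C on *Lucia₄*.
*Noor₅*: the pronoun c-commands this R-expression → coindexation would violate Principle C on *Noor₅*.

none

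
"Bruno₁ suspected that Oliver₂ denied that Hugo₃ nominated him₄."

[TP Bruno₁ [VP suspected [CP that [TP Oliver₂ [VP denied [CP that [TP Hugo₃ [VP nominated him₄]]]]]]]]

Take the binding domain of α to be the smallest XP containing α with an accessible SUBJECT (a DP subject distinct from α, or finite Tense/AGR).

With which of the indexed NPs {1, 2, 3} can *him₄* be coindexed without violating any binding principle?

{1, 2}

*him* is a pronoun, so Principle B applies: it must be free in its binding domain.
Binding domain of *him₄*: the embedded TP, whose subject is Hugo₃.
*Bruno₁* c-commands the pronoun but from outside its binding domain, and is not c-commanded by it → coindexation permitted.
*Oliver₂* c-commands the pronoun but from outside its binding domain, and is not c-commanded by it → coindexation permitted.
*Hugo₃* c-commands the pronoun within its binding domain → coindexation would violate Principle B.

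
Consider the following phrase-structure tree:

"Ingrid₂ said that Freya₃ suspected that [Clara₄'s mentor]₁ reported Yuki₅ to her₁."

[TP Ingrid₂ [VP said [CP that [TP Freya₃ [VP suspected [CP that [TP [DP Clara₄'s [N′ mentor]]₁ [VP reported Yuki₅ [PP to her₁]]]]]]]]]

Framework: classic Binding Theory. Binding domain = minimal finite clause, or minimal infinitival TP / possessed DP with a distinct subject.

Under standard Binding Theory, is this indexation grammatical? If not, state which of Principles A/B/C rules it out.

The two coindexed NPs are *[Clara₄'s mentor]₁* and *her₁*.
*her₁* is a pronoun. Its binding domain is the embedded TP, whose subject is [Clara₄'s mentor]₁.
*[Clara₄'s mentor]₁* c-commands it within that domain and carries the same index.
The pronoun is locally bound → Principle B violation.

Principle B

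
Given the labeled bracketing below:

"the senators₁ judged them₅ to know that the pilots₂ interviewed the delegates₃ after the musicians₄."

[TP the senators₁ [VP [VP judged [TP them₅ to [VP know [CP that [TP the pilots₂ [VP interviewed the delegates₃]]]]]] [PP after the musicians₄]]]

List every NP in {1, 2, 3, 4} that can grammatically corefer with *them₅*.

{4}

*them* is a pronoun, so Principle B applies: it must be free in its binding domain.
Binding domain of *them₅*: the matrix TP, whose subject is the senators₁.
*the senators₁* c-commands the pronoun within its binding domain → coindexation would violate Principle B.
*the pilots₂*: the pronoun c-commands this R-expression → coindexation would violate Principle C on *the pilots₂*.
*the delegates₃*: the pronoun c-commands this R-expression → coindexation would violate Principle C on *the delegates₃*.
*the musicians₄* and the pronoun do not c-command one another → neither Principle B nor Principle C is at stake; coindexation permitted.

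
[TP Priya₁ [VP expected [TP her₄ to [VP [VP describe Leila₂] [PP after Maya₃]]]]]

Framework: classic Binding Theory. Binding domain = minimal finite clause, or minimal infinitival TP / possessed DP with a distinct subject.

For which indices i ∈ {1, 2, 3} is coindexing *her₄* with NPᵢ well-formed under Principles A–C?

*her* is a pronoun, so Principle B applies: it must be free in its binding domain.
Binding domain of *her₄*: the matrix TP, whose subject is Priya₁.
*Priya₁* c-commands the pronoun within its binding domain → coindexation would violate Principle B.
*Leila₂*: the pronoun c-commands this R-expression → coindexation would violate Principle C on *Leila₂*.
*Maya₃*: the pronoun c-commands this R-expression → coindexation would violate Principle C on *Maya₃*.

none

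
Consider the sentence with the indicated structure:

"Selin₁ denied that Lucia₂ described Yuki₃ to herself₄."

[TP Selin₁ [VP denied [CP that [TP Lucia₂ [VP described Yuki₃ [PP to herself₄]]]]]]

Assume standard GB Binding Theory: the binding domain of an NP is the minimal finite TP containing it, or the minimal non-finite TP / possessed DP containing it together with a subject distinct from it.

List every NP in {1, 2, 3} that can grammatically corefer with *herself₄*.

{2, 3}

*herself* is an anaphor, so Principle A applies: it must be bound in its binding domain.
Binding domain of *herself₄*: the embedded TP, whose subject is Lucia₂.
*Selin₁* c-commands the anaphor but is outside its binding domain → cannot satisfy Principle A.
*Lucia₂* c-commands the anaphor within its binding domain → licit binder.
*Yuki₃* c-commands the anaphor within its binding domain → licit binder.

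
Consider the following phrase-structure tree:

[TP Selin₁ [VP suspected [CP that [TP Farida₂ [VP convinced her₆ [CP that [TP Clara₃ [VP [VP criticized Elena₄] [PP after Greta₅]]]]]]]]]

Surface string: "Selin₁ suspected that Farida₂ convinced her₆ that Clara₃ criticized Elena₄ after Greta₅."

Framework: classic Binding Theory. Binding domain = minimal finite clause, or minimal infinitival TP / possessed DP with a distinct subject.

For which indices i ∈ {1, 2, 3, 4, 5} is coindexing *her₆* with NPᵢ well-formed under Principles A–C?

*her* is a pronoun, so Principle B applies: it must be free in its binding domain.
Binding domain of *her₆*: the embedded TP, whose subject is Farida₂.
*Selin₁* c-commands the pronoun but from outside its binding domain, and is not c-commanded by it → coindexation permitted.
*Farida₂* c-commands the pronoun within its binding domain → coindexation would violate Principle B.
*Clara₃*: the pronoun c-commands this R-expression → coindexation would violate Principle C on *Clara₃*.
*Elena₄*: the pronoun c-commands this R-expression → coindexation would violate Principle C on *Elena₄*.
*Greta₅*: the pronoun c-commands this R-expression → coindexation would violate Principle C on *Greta₅*.

{1}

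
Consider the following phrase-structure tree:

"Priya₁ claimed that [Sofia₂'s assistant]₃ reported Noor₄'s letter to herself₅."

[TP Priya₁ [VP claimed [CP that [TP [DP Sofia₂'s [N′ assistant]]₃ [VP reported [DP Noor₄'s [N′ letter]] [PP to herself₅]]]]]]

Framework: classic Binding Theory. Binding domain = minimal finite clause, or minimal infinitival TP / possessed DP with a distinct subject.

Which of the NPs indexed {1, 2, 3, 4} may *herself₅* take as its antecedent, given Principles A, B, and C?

{3}

*herself* is an anaphor, so Principle A applies: it must be bound in its binding domain.
Binding domain of *herself₅*: the embedded TP, whose subject is [Sofia₂'s assistant]₃.
*Priya₁* c-commands the anaphor but is outside its binding domain → cannot satisfy Principle A.
*Sofia₂* does not c-command the anaphor → cannot bind it.
*[Sofia₂'s assistant]₃* c-commands the anaphor within its binding domain → licit binder.
*Noor₄* does not c-command the anaphor → cannot bind it.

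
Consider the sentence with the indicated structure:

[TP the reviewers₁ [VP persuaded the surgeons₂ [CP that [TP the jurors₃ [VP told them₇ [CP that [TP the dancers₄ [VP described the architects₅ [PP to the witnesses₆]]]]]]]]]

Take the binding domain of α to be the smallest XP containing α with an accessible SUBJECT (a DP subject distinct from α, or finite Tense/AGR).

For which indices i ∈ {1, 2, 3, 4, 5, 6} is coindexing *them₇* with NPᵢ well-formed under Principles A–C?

*them* is a pronoun, so Principle B applies: it must be free in its binding domain.
Binding domain of *them₇*: the embedded TP, whose subject is the jurors₃.
*the reviewers₁* c-commands the pronoun but from outside its binding domain, and is not c-commanded by it → coindexation permitted.
*the surgeons₂* c-commands the pronoun but from outside its binding domain, and is not c-commanded by it → coindexation permitted.
*the jurors₃* c-commands the pronoun within its binding domain → coindexation would violate Principle B.
*the dancers₄*: the pronoun c-commands this R-expression → coindexation would violate Principle C on *the dancers₄*.
*the architects₅*: the pronoun c-commands this R-expression → coindexation would violate Principle C on *the architects₅*.
*the witnesses₆*: the pronoun c-commands this R-expression → coindexation would violate Principle C on *the witnesses₆*.

{1, 2}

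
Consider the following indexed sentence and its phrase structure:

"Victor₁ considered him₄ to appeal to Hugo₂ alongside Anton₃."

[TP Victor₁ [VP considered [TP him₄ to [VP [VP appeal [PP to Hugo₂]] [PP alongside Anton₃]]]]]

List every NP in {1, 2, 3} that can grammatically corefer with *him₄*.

*him* is a pronoun, so Principle B applies: it must be free in its binding domain.
Binding domain of *him₄*: the matrix TP, whose subject is Victor₁.
*Victor₁* c-commands the pronoun within its binding domain → coindexation would violate Principle B.
*Hugo₂*: the pronoun c-commands this R-expression → coindexation would violate Principle C on *Hugo₂*.
*Anton₃*: the pronoun c-commands this R-expression → coindexation would violate Principle C on *Anton₃*.

none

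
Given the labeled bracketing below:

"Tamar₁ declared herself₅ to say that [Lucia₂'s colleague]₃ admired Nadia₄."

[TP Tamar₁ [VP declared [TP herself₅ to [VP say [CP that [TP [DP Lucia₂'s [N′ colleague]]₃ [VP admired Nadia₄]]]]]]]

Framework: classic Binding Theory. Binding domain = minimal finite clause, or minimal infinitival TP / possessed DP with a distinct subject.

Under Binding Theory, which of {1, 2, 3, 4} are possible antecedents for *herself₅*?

{1}

*herself* is an anaphor, so Principle A applies: it must be bound in its binding domain.
Binding domain of *herself₅*: the matrix TP, whose subject is Tamar₁.
*Tamar₁* c-commands the anaphor within its binding domain → licit binder.
*Lucia₂* does not c-command the anaphor → cannot bind it.
*[Lucia₂'s colleague]₃* does not c-command the anaphor → cannot bind it.
*Nadia₄* does not c-command the anaphor → cannot bind it.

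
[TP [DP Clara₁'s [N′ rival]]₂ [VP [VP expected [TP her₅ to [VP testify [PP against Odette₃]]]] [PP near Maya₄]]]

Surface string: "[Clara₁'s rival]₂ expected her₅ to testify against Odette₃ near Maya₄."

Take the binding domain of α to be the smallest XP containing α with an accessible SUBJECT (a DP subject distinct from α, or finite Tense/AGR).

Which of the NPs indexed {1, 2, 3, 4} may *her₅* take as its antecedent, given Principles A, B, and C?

*her* is a pronoun, so Principle B applies: it must be free in its binding domain.
Binding domain of *her₅*: the matrix TP, whose subject is [Clara₁'s rival]₂.
*Clara₁* and the pronoun do not c-command one another → neither Principle B nor Principle C is at stake; coindexation permitted.
*[Clara₁'s rival]₂* c-commands the pronoun within its binding domain → coindexation would violate Principle B.
*Odette₃*: the pronoun c-commands this R-expression → coindexation would violate Principle C on *Odette₃*.
*Maya₄* and the pronoun do not c-command one another → neither Principle B nor Principle C is at stake; coindexation permitted.

{1, 4}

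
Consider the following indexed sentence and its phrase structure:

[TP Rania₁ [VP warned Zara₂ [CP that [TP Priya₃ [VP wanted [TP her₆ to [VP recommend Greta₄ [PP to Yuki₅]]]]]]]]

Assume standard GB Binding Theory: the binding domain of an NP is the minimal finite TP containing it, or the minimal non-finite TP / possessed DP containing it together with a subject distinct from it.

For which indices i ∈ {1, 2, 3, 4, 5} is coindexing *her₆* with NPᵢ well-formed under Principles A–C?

{1, 2}

*her* is a pronoun, so Principle B applies: it must be free in its binding domain.
Binding domain of *her₆*: the embedded TP, whose subject is Priya₃.
*Rania₁* c-commands the pronoun but from outside its binding domain, and is not c-commanded by it → coindexation permitted.
*Zara₂* c-commands the pronoun but from outside its binding domain, and is not c-commanded by it → coindexation permitted.
*Priya₃* c-commands the pronoun within its binding domain → coindexation would violate Principle B.
*Greta₄*: the pronoun c-commands this R-expression → coindexation would violate Principle C on *Greta₄*.
*Yuki₅*: the pronoun c-commands this R-expression → coindexation would violate Principle C on *Yuki₅*.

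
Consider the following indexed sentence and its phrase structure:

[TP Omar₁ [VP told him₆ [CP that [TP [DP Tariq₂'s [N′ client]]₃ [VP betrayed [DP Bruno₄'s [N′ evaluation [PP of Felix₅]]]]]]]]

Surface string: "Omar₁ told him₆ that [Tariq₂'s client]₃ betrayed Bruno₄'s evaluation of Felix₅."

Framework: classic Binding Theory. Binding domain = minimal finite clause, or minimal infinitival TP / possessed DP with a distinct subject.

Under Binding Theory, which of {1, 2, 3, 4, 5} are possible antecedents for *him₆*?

none

*him* is a pronoun, so Principle B applies: it must be free in its binding domain.
Binding domain of *him₆*: the matrix TP, whose subject is Omar₁.
*Omar₁* c-commands the pronoun within its binding domain → coindexation would violate Principle B.
*Tariq₂*: the pronoun c-commands this R-expression → coindexation would violate Principle C on *Tariq₂*.
*[Tariq₂'s client]₃*: the pronoun c-commands this R-expression → coindexation would violate Principle C on *[Tariq₂'s client]₃*.
*Bruno₄*: the pronoun c-commands this R-expression → coindexation would violate Principle C on *Bruno₄*.
*Felix₅*: the pronoun c-commands this R-expression → coindexation would violate Principle C on *Felix₅*.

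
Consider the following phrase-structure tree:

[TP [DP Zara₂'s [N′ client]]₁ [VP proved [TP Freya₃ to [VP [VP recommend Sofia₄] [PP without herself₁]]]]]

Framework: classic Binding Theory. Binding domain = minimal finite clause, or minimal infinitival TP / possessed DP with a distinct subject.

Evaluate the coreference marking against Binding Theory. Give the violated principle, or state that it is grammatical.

Principle A

The two coindexed NPs are *[Zara₂'s client]₁* and *herself₁*.
*herself₁* is an anaphor. Principle A requires it to be bound within its binding domain — the embedded TP, whose subject is Freya₃.
Within that domain it is c-commanded by *Freya₃*, which does not share its index.
*[Zara₂'s client]₁* does c-command the anaphor, but from outside its binding domain.
The anaphor is unbound in its domain → Principle A violation.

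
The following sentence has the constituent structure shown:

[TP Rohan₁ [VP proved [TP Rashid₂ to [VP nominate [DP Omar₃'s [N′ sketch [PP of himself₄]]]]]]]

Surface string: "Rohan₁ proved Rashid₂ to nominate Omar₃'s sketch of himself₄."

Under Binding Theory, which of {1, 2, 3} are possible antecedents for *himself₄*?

{3}

*himself* is an anaphor, so Principle A applies: it must be bound in its binding domain.
Binding domain of *himself₄*: the possessed DP, whose subject is Omar₃.
*Rohan₁* c-commands the anaphor but is outside its binding domain → cannot satisfy Principle A.
*Rashid₂* c-commands the anaphor but is outside its binding domain → cannot satisfy Principle A.
*Omar₃* c-commands the anaphor within its binding domain → licit binder.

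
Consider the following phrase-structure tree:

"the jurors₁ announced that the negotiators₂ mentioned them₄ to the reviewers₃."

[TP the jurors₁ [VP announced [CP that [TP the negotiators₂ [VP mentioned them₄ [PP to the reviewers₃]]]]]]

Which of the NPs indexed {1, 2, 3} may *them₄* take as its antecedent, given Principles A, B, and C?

*them* is a pronoun, so Principle B applies: it must be free in its binding domain.
Binding domain of *them₄*: the embedded TP, whose subject is the negotiators₂.
*the jurors₁* c-commands the pronoun but from outside its binding domain, and is not c-commanded by it → coindexation permitted.
*the negotiators₂* c-commands the pronoun within its binding domain → coindexation would violate Principle B.
*the reviewers₃*: the pronoun c-commands this R-expression → coindexation would violate Principle C on *the reviewers₃*.

{1}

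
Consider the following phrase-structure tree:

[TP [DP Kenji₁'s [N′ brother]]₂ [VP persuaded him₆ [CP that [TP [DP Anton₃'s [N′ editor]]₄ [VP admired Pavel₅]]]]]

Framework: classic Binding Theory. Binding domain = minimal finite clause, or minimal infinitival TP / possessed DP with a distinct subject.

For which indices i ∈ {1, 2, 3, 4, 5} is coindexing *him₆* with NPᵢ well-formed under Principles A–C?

{1}

*him* is a pronoun, so Principle B applies: it must be free in its binding domain.
Binding domain of *him₆*: the matrix TP, whose subject is [Kenji₁'s brother]₂.
*Kenji₁* and the pronoun do not c-command one another → neither Principle B nor Principle C is at stake; coindexation permitted.
*[Kenji₁'s brother]₂* c-commands the pronoun within its binding domain → coindexation would violate Principle B.
*Anton₃*: the pronoun c-commands this R-expression → coindexation would violate Principle C on *Anton₃*.
*[Anton₃'s editor]₄*: the pronoun c-commands this R-expression → coindexation would violate Principle C on *[Anton₃'s editor]₄*.
*Pavel₅*: the pronoun c-commands this R-expression → coindexation would violate Principle C on *Pavel₅*.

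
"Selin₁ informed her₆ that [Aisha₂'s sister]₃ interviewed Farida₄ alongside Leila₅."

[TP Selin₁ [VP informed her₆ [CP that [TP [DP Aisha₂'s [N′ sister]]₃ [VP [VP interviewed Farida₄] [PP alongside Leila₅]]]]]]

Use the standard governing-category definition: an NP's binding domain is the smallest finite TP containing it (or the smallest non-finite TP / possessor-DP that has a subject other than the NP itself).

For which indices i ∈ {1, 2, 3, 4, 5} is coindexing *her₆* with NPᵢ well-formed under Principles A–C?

none

*her* is a pronoun, so Principle B applies: it must be free in its binding domain.
Binding domain of *her₆*: the matrix TP, whose subject is Selin₁.
*Selin₁* c-commands the pronoun within its binding domain → coindexation would violate Principle B.
*Aisha₂*: the pronoun c-commands this R-expression → coindexation would violate Principle C on *Aisha₂*.
*[Aisha₂'s sister]₃*: the pronoun c-commands this R-expression → coindexation would violate Principle C on *[Aisha₂'s sister]₃*.
*Farida₄*: the pronoun c-commands this R-expression → coindexation would violate Principle C on *Farida₄*.
*Leila₅*: the pronoun c-commands this R-expression → coindexation would violate Principle C on *Leila₅*.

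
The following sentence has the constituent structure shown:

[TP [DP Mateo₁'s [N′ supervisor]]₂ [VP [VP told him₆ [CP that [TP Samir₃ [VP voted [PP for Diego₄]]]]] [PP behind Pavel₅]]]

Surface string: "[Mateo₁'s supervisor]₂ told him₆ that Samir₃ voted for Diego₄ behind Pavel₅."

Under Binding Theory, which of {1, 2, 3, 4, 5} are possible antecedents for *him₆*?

*him* is a pronoun, so Principle B applies: it must be free in its binding domain.
Binding domain of *him₆*: the matrix TP, whose subject is [Mateo₁'s supervisor]₂.
*Mateo₁* and the pronoun do not c-command one another → neither Principle B nor Principle C is at stake; coindexation permitted.
*[Mateo₁'s supervisor]₂* c-commands the pronoun within its binding domain → coindexation would violate Principle B.
*Samir₃*: the pronoun c-commands this R-expression → coindexation would violate Principle C on *Samir₃*.
*Diego₄*: the pronoun c-commands this R-expression → coindexation would violate Principle C on *Diego₄*.
*Pavel₅* and the pronoun do not c-command one another → neither Principle B nor Principle C is at stake; coindexation permitted.

{1, 5}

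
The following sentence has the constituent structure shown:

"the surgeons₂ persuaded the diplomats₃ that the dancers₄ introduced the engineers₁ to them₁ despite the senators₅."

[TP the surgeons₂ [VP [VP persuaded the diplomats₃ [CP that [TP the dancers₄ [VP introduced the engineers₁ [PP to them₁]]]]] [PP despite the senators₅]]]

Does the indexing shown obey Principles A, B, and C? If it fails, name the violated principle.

The two coindexed NPs are *the engineers₁* and *them₁*.
*them₁* is a pronoun. Its binding domain is the embedded TP, whose subject is the dancers₄.
*the engineers₁* c-commands it within that domain and carries the same index.
The pronoun is locally bound → Principle B violation.

Principle B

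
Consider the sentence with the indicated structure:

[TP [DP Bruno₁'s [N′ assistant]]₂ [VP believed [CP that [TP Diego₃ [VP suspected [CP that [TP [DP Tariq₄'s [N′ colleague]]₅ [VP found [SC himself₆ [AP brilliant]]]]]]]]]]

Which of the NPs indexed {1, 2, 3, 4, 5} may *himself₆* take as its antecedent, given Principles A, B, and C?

{5}

*himself* is an anaphor, so Principle A applies: it must be bound in its binding domain.
Binding domain of *himself₆*: the embedded TP, whose subject is [Tariq₄'s colleague]₅.
*Bruno₁* does not c-command the anaphor → cannot bind it.
*[Bruno₁'s assistant]₂* c-commands the anaphor but is outside its binding domain → cannot satisfy Principle A.
*Diego₃* c-commands the anaphor but is outside its binding domain → cannot satisfy Principle A.
*Tariq₄* does not c-command the anaphor → cannot bind it.
*[Tariq₄'s colleague]₅* c-commands the anaphor within its binding domain → licit binder.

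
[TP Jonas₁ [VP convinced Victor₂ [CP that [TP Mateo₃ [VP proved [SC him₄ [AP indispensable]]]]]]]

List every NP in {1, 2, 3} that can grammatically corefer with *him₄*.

*him* is a pronoun, so Principle B applies: it must be free in its binding domain.
Binding domain of *him₄*: the embedded TP, whose subject is Mateo₃.
*Jonas₁* c-commands the pronoun but from outside its binding domain, and is not c-commanded by it → coindexation permitted.
*Victor₂* c-commands the pronoun but from outside its binding domain, and is not c-commanded by it → coindexation permitted.
*Mateo₃* c-commands the pronoun within its binding domain → coindexation would violate Principle B.

{1, 2}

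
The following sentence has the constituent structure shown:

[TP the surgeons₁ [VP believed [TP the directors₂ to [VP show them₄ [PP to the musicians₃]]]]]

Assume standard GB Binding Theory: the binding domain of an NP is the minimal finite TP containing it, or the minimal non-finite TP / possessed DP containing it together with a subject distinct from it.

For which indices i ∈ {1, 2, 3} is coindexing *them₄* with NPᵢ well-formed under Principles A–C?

{1}

*them* is a pronoun, so Principle B applies: it must be free in its binding domain.
Binding domain of *them₄*: the embedded TP, whose subject is the directors₂.
*the surgeons₁* c-commands the pronoun but from outside its binding domain, and is not c-commanded by it → coindexation permitted.
*the directors₂* c-commands the pronoun within its binding domain → coindexation would violate Principle B.
*the musicians₃*: the pronoun c-commands this R-expression → coindexation would violate Principle C on *the musicians₃*.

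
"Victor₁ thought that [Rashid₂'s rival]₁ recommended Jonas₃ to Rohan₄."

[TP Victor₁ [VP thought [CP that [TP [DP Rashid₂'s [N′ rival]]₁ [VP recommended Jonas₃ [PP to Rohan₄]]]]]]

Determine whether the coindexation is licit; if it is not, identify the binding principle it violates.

The two coindexed NPs are *[Rashid₂'s rival]₁* and *Victor₁*.
*[Rashid₂'s rival]₁* is an R-expression. Principle C requires it to be free everywhere.
*Victor₁* c-commands it and carries the same index.
The R-expression is bound → Principle C violation.

Principle C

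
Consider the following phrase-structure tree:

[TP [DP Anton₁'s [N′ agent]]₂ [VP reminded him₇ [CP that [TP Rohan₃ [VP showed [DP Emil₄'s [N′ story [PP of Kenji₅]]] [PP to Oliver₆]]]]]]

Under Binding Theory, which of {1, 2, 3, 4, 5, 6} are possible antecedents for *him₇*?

*him* is a pronoun, so Principle B applies: it must be free in its binding domain.
Binding domain of *him₇*: the matrix TP, whose subject is [Anton₁'s agent]₂.
*Anton₁* and the pronoun do not c-command one another → neither Principle B nor Principle C is at stake; coindexation permitted.
*[Anton₁'s agent]₂* c-commands the pronoun within its binding domain → coindexation would violate Principle B.
*Rohan₃*: the pronoun c-commands this R-expression → coindexation would violate Principle C on *Rohan₃*.
*Emil₄*: the pronoun c-commands this R-expression → coindexation would violate Principle C on *Emil₄*.
*Kenji₅*: the pronoun c-commands this R-expression → coindexation would violate Principle C on *Kenji₅*.
*Oliver₆*: the pronoun c-commands this R-expression → coindexation would violate Principle C on *Oliver₆*.

{1}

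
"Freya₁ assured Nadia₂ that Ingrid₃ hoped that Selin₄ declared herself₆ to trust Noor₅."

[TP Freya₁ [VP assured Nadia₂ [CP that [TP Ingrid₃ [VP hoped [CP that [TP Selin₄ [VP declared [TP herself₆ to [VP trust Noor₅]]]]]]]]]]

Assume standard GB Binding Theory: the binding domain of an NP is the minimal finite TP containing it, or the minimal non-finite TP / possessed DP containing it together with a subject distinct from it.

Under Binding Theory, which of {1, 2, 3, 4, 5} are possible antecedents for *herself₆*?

{4}

*herself* is an anaphor, so Principle A applies: it must be bound in its binding domain.
Binding domain of *herself₆*: the embedded TP, whose subject is Selin₄.
*Freya₁* c-commands the anaphor but is outside its binding domain → cannot satisfy Principle A.
*Nadia₂* c-commands the anaphor but is outside its binding domain → cannot satisfy Principle A.
*Ingrid₃* c-commands the anaphor but is outside its binding domain → cannot satisfy Principle A.
*Selin₄* c-commands the anaphor within its binding domain → licit binder.
*Noor₅* does not c-command the anaphor → cannot bind it.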